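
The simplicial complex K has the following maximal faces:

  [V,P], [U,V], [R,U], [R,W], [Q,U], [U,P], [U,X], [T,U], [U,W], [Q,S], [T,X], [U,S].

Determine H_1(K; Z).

We work with the vertex ordering P < Q < R < S < T < U < V < W < X. The simplices of K, each written with vertices in increasing order, are:

  0-simplices (9): P, Q, R, S, T, U, V, W, X
  1-simplices (12): PU, PV, QS, QU, RU, RW, SU, TU, TX, UV, UW, UX

Hence C_0 ≅ Z^9, C_1 ≅ Z^12.

∂_1: C_1 → C_0 sends each edge [p,q] (with p < q) to q − p. For instance
  ∂TX = X − T.
The 9×12 boundary matrix has rank 8 and Smith normal form diag(1,1,1,1,1,1,1,1).

Now H_k = ker ∂_k / im ∂_{k+1}, so:

  H_1: rank ker ∂_1 − rank ∂_2 = (12 − 8) − 0 = 4, and there is no ∂_2, so H_1 ≅ Z^4.

H_1 = Z^4.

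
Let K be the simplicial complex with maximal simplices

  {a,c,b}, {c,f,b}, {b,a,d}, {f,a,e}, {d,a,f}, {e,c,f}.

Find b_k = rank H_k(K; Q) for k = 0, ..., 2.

b_0 = 1, b_1 = 1, b_2 = 0.

Take the total order a < b < c < d < e < f on the vertex set. Then K (dimension 2) consists of the simplices:

  0-simplices (6): a, b, c, d, e, f
  1-simplices (12): ab, ac, ad, ae, af, bc, bd, bf, ce, cf, df, ef
  2-simplices (6): abc, abd, adf, aef, bcf, cef

so the chain groups are C_0 ≅ Z^6, C_1 ≅ Z^12, C_2 ≅ Z^6.

Boundary ∂_1: C_1 → C_0 maps an edge to its endpoints' difference, ∂[p,q] = q − p. For instance
  ∂ef = f − e.
The 6×12 boundary matrix has rank 5 and Smith normal form diag(1,1,1,1,1).

The boundary map ∂_2: C_2 → C_1 maps a triangle to the signed sum of its edges. For instance
  ∂aef = ef − af + ae,
  ∂abc = bc − ac + ab.
This gives a 12×6 integer matrix of rank 6; reducing to Smith normal form yields diagonal entries (1,1,1,1,1,1).

Reading off H_k = ker ∂_k / im ∂_{k+1}:

  H_0: rank C_0 − rank ∂_1 = 6 − 5 = 1, and the invariant factors of ∂_1 are all 1, so H_0 = Z.
  H_1: rank ker ∂_1 − rank ∂_2 = (12 − 5) − 6 = 1, and the invariant factors of ∂_2 are all 1, so H_1 = Z.
  H_2: rank ker ∂_2 − rank ∂_3 = (6 − 6) − 0 = 0, and there is no ∂_3, so H_2 = 0.

As a check, the Euler characteristic is 6 − 12 + 6 = 0, which agrees with 1 − 1 + 0 = 0.

Hence the Betti numbers are b_0 = 1, b_1 = 1, b_2 = 0.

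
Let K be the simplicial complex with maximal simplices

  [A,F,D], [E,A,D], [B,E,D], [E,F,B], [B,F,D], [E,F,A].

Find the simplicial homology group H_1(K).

K has 5 vertices, 9 edges, 6 triangles.
rank ∂_1 = 4, rank ∂_2 = 5 ⇒ b_1 = 9 − 4 − 5 = 0; all invariant factors of ∂_2 are 1 so no torsion. So H_1 = 0.

H_1 ≅ 0.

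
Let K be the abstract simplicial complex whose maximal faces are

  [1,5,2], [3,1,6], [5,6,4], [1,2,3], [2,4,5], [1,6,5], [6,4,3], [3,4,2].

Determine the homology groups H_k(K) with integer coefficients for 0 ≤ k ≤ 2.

K has 6 vertices, 12 edges, 8 triangles.
rank ∂_0 = 0, rank ∂_1 = 5 ⇒ b_0 = 6 − 0 − 5 = 1; all invariant factors of ∂_1 are 1 so no torsion. So H_0 ≅ Z.
rank ∂_1 = 5, rank ∂_2 = 7 ⇒ b_1 = 12 − 5 − 7 = 0; all invariant factors of ∂_2 are 1 so no torsion. So H_1 ≅ 0.
rank ∂_2 = 7, rank ∂_3 = 0 ⇒ b_2 = 8 − 7 − 0 = 1. So H_2 ≅ Z.

H_0 ≅ Z,  H_1 = 0,  H_2 ≅ Z.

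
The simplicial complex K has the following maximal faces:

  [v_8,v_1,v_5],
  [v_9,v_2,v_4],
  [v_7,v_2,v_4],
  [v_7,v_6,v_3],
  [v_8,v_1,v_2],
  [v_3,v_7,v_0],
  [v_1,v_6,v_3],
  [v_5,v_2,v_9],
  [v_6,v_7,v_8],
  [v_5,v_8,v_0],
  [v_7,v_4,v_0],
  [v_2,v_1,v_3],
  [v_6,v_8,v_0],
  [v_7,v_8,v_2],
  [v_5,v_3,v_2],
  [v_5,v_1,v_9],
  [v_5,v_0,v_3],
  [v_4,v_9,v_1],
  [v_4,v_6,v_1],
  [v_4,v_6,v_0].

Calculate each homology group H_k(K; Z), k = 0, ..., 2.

Fix the vertex order v_0 < v_1 < v_2 < v_3 < v_4 < v_5 < v_6 < v_7 < v_8 < v_9 and write every simplex with vertices in increasing order. Then dim K = 2 and the simplices of K are:

  0-simplices (10): [v_0], [v_1], [v_2], [v_3], [v_4], [v_5], [v_6], [v_7], [v_8], [v_9]
  1-simplices (30): (30 of them)
  2-simplices (20): (20 of them)

Hence C_0 ≅ Z^10, C_1 ≅ Z^30, C_2 ≅ Z^20.

∂_1: C_1 → C_0 maps an edge to its endpoints' difference, ∂[p,q] = q − p. For instance
  ∂[v_0,v_3] = [v_3] − [v_0].
As a 10×30 matrix over Z this has rank 9, with invariant factors (1,1,1,1,1,1,1,1,1).

The boundary map ∂_2: C_2 → C_1 acts by ∂[p,q,r] = [q,r] − [p,r] + [p,q]. For instance
  ∂[v_2,v_4,v_7] = [v_4,v_7] − [v_2,v_7] + [v_2,v_4],
  ∂[v_0,v_3,v_5] = [v_3,v_5] − [v_0,v_5] + [v_0,v_3].
The 30×20 boundary matrix has rank 20 and Smith normal form diag(1,1,1,1,1,1,1,1,1,1,1,1,1,1,1,1,1,1,1,2).

Computing H_k = (kernel of ∂_k) / (image of ∂_{k+1}):

  H_0: rank C_0 − rank ∂_1 = 10 − 9 = 1, and the invariant factors of ∂_1 are all 1, so H_0 = Z.
  H_1: rank ker ∂_1 − rank ∂_2 = (30 − 9) − 20 = 1, and ∂_2 has invariant factor 2 > 1, so H_1 = Z ⊕ Z/2.
  H_2: rank ker ∂_2 − rank ∂_3 = (20 − 20) − 0 = 0, and there is no ∂_3, so H_2 = 0.

As a check, the Euler characteristic is 10 − 30 + 20 = 0, which agrees with 1 − 1 + 0 = 0.

H_0 = Z,  H_1 = Z ⊕ Z/2,  H_2 = 0.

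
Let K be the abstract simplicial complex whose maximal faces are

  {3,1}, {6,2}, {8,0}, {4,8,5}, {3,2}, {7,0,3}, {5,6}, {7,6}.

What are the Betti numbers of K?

Take the total order 0 < 1 < 2 < 3 < 4 < 5 < 6 < 7 < 8 on the vertex set. Then K (dimension 2) consists of the simplices:

  0-simplices (9): [0], [1], [2], [3], [4], [5], [6], [7], [8]
  1-simplices (12): [0,3], [0,7], [0,8], [1,3], [2,3], [2,6], [3,7], [4,5], [4,8], [5,6], [5,8], [6,7]
  2-simplices (2): [0,3,7], [4,5,8]

Hence C_0 ≅ Z^9, C_1 ≅ Z^12, C_2 ≅ Z^2.

∂_1: C_1 → C_0 maps an edge to its endpoints' difference, ∂[p,q] = q − p.
The resulting 9×12 matrix has rank 8, and its Smith normal form has invariant factors (1,1,1,1,1,1,1,1).

∂_2: C_2 → C_1 maps a triangle to the signed sum of its edges. For instance
  ∂[0,3,7] = [3,7] − [0,7] + [0,3],
  ∂[4,5,8] = [5,8] − [4,8] + [4,5].
As a 12×2 matrix over Z this has rank 2, with invariant factors (1,1).

Now H_k = ker ∂_k / im ∂_{k+1}, so:

  H_0: rank C_0 − rank ∂_1 = 9 − 8 = 1, and the invariant factors of ∂_1 are all 1, so H_0 = Z.
  H_1: rank ker ∂_1 − rank ∂_2 = (12 − 8) − 2 = 2, and the invariant factors of ∂_2 are all 1, so H_1 = Z^2.
  H_2: rank ker ∂_2 − rank ∂_3 = (2 − 2) − 0 = 0, and there is no ∂_3, so H_2 = 0.

As a check, the Euler characteristic is 9 − 12 + 2 = -1, which agrees with 1 − 2 + 0 = -1.

Hence the Betti numbers are b_0 = 1, b_1 = 2, b_2 = 0.

b_0 = 1, b_1 = 2, b_2 = 0.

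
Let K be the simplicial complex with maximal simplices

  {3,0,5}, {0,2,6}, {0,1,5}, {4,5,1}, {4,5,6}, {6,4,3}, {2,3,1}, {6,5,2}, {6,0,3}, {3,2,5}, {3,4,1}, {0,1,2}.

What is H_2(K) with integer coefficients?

H_2 ≅ 0.

Take the total order 0 < 1 < 2 < 3 < 4 < 5 < 6 on the vertex set. Then K (dimension 2) consists of the simplices:

  0-simplices (7): [0], [1], [2], [3], [4], [5], [6]
  1-simplices (18): [0,1], [0,2], [0,3], [0,5], [0,6], [1,2], [1,3], [1,4], [1,5], [2,3], [2,5], [2,6], [3,4], [3,5], [3,6], [4,5], [4,6], [5,6]
  2-simplices (12): [0,1,2], [0,1,5], [0,2,6], [0,3,5], [0,3,6], [1,2,3], [1,3,4], [1,4,5], [2,3,5], [2,5,6], [3,4,6], [4,5,6]

Hence C_0 ≅ Z^7, C_1 ≅ Z^18, C_2 ≅ Z^12.

The boundary map ∂_1: C_1 → C_0 is given by ∂[p,q] = [q] − [p].
As a 7×18 matrix over Z this has rank 6, with invariant factors (1,1,1,1,1,1).

The boundary map ∂_2: C_2 → C_1 sends each 2-simplex [p,q,r] to [q,r] − [p,r] + [p,q]. For instance
  ∂[1,2,3] = [2,3] − [1,3] + [1,2],
  ∂[1,4,5] = [4,5] − [1,5] + [1,4].
The 18×12 boundary matrix has rank 12 and Smith normal form diag(1,1,1,1,1,1,1,1,1,1,1,2).

Reading off H_k = ker ∂_k / im ∂_{k+1}:

  H_2: rank ker ∂_2 − rank ∂_3 = (12 − 12) − 0 = 0, and there is no ∂_3, so H_2 ≅ 0.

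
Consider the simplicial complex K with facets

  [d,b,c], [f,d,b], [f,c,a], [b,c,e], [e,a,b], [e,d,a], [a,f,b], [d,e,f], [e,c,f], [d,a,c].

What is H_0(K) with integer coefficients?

H_0 = Z.

We work with the vertex ordering a < b < c < d < e < f. The simplices of K, each written with vertices in increasing order, are:

  0-simplices (6): a, b, c, d, e, f
  1-simplices (15): ab, ac, ad, ae, af, bc, bd, be, bf, cd, ce, cf, de, df, ef
  2-simplices (10): abe, abf, acd, acf, ade, bcd, bce, bdf, cef, def

giving chain groups C_0 ≅ Z^6, C_1 ≅ Z^15, C_2 ≅ Z^10.

The boundary map ∂_1: C_1 → C_0 sends each edge [p,q] (with p < q) to q − p.
This gives a 6×15 integer matrix of rank 5; reducing to Smith normal form yields diagonal entries (1,1,1,1,1).

The boundary map ∂_2: C_2 → C_1 sends each 2-simplex [p,q,r] to [q,r] − [p,r] + [p,q]. For instance
  ∂ade = de − ae + ad,
  ∂cef = ef − cf + ce.
This gives a 15×10 integer matrix of rank 10; reducing to Smith normal form yields diagonal entries (1,1,1,1,1,1,1,1,1,2).

From H_k ≅ ker(∂_k) / im(∂_{k+1}) we obtain:

  H_0: rank C_0 − rank ∂_1 = 6 − 5 = 1, and the invariant factors of ∂_1 are all 1, so H_0 = Z.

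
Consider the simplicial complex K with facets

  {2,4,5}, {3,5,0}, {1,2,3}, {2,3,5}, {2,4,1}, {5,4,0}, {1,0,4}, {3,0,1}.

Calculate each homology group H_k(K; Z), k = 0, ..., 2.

H_0 ≅ Z,  H_1 = 0,  H_2 ≅ Z.

We work with the vertex ordering 0 < 1 < 2 < 3 < 4 < 5. The simplices of K, each written with vertices in increasing order, are:

  0-simplices (6): [0], [1], [2], [3], [4], [5]
  1-simplices (12): [0,1], [0,3], [0,4], [0,5], [1,2], [1,3], [1,4], [2,3], [2,4], [2,5], [3,5], [4,5]
  2-simplices (8): [0,1,3], [0,1,4], [0,3,5], [0,4,5], [1,2,3], [1,2,4], [2,3,5], [2,4,5]

Hence C_0 ≅ Z^6, C_1 ≅ Z^12, C_2 ≅ Z^8.

The boundary map ∂_1: C_1 → C_0 maps an edge to its endpoints' difference, ∂[p,q] = q − p. For instance
  ∂[0,3] = [3] − [0].
The resulting 6×12 matrix has rank 5, and its Smith normal form has invariant factors (1,1,1,1,1).

Boundary ∂_2: C_2 → C_1 maps a triangle to the signed sum of its edges. For instance
  ∂[0,4,5] = [4,5] − [0,5] + [0,4],
  ∂[0,1,4] = [1,4] − [0,4] + [0,1].
This gives a 12×8 integer matrix of rank 7; reducing to Smith normal form yields diagonal entries (1,1,1,1,1,1,1).

From H_k ≅ ker(∂_k) / im(∂_{k+1}) we obtain:

  H_0: rank C_0 − rank ∂_1 = 6 − 5 = 1, and the invariant factors of ∂_1 are all 1, so H_0 = Z.
  H_1: rank ker ∂_1 − rank ∂_2 = (12 − 5) − 7 = 0, and the invariant factors of ∂_2 are all 1, so H_1 = 0.
  H_2: rank ker ∂_2 − rank ∂_3 = (8 − 7) − 0 = 1, and there is no ∂_3, so H_2 = Z.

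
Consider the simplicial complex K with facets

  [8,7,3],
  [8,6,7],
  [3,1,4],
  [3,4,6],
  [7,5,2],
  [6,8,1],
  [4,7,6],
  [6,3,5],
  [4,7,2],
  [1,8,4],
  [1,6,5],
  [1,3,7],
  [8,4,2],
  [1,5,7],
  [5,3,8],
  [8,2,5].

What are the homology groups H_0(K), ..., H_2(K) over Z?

Take the total order 1 < 2 < 3 < 4 < 5 < 6 < 7 < 8 on the vertex set. Then K (dimension 2) consists of the simplices:

  0-simplices (8): [1], [2], [3], [4], [5], [6], [7], [8]
  1-simplices (24): (24 of them)
  2-simplices (16): [1,3,4], [1,3,7], [1,4,8], [1,5,6], [1,5,7], [1,6,8], [2,4,7], [2,4,8], [2,5,7], [2,5,8], [3,4,6], [3,5,6], [3,5,8], [3,7,8], [4,6,7], [6,7,8]

Hence C_0 ≅ Z^8, C_1 ≅ Z^24, C_2 ≅ Z^16.

∂_1: C_1 → C_0 maps an edge to its endpoints' difference, ∂[p,q] = q − p. For instance
  ∂[2,8] = [8] − [2].
As a 8×24 matrix over Z this has rank 7, with invariant factors (1,1,1,1,1,1,1).

The boundary map ∂_2: C_2 → C_1 sends each 2-simplex [p,q,r] to [q,r] − [p,r] + [p,q]. For instance
  ∂[3,5,6] = [5,6] − [3,6] + [3,5],
  ∂[3,7,8] = [7,8] − [3,8] + [3,7].
This gives a 24×16 integer matrix of rank 15; reducing to Smith normal form yields diagonal entries (1,1,1,1,1,1,1,1,1,1,1,1,1,1,1).

Now H_k = ker ∂_k / im ∂_{k+1}, so:

  H_0: rank C_0 − rank ∂_1 = 8 − 7 = 1, and the invariant factors of ∂_1 are all 1, so H_0 = Z.
  H_1: rank ker ∂_1 − rank ∂_2 = (24 − 7) − 15 = 2, and the invariant factors of ∂_2 are all 1, so H_1 = Z^2.
  H_2: rank ker ∂_2 − rank ∂_3 = (16 − 15) − 0 = 1, and there is no ∂_3, so H_2 = Z.

As a check, the Euler characteristic is 8 − 24 + 16 = 0, which agrees with 1 − 2 + 1 = 0.

H_0 = Z,  H_1 = Z^2,  H_2 = Z.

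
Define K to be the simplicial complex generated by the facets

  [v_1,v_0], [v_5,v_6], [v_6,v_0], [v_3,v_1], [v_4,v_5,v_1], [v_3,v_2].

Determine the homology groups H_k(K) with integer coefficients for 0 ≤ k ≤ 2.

Fix the vertex order v_0 < v_1 < v_2 < v_3 < v_4 < v_5 < v_6 and write every simplex with vertices in increasing order. Then dim K = 2 and the simplices of K are:

  0-simplices (7): [v_0], [v_1], [v_2], [v_3], [v_4], [v_5], [v_6]
  1-simplices (8): [v_0,v_1], [v_0,v_6], [v_1,v_3], [v_1,v_4], [v_1,v_5], [v_2,v_3], [v_4,v_5], [v_5,v_6]
  2-simplices (1): [v_1,v_4,v_5]

giving chain groups C_0 ≅ Z^7, C_1 ≅ Z^8, C_2 ≅ Z^1.

∂_1: C_1 → C_0 is given by ∂[p,q] = [q] − [p]. For instance
  ∂[v_5,v_6] = [v_6] − [v_5].
The 7×8 boundary matrix has rank 6 and Smith normal form diag(1,1,1,1,1,1).

∂_2: C_2 → C_1 acts by ∂[p,q,r] = [q,r] − [p,r] + [p,q]. For instance
  ∂[v_1,v_4,v_5] = [v_4,v_5] − [v_1,v_5] + [v_1,v_4].
This gives a 8×1 integer matrix of rank 1; reducing to Smith normal form yields diagonal entries (1).

Now H_k = ker ∂_k / im ∂_{k+1}, so:

  H_0: rank C_0 − rank ∂_1 = 7 − 6 = 1, and the invariant factors of ∂_1 are all 1, so H_0 ≅ Z.
  H_1: rank ker ∂_1 − rank ∂_2 = (8 − 6) − 1 = 1, and the invariant factors of ∂_2 are all 1, so H_1 ≅ Z.
  H_2: rank ker ∂_2 − rank ∂_3 = (1 − 1) − 0 = 0, and there is no ∂_3, so H_2 ≅ 0.

H_0 = Z,  H_1 = Z,  H_2 = 0.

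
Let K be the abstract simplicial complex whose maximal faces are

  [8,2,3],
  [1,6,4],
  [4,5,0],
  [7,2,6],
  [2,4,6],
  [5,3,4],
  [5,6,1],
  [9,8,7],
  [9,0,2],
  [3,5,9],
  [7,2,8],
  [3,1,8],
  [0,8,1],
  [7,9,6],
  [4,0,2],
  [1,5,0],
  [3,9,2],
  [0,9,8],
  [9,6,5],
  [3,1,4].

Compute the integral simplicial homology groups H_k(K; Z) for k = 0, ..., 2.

H_0 = Z,  H_1 = Z ⊕ Z/2,  H_2 = 0.

K has 10 vertices, 30 edges, 20 triangles.
rank ∂_0 = 0, rank ∂_1 = 9 ⇒ b_0 = 10 − 0 − 9 = 1; all invariant factors of ∂_1 are 1 so no torsion. So H_0 ≅ Z.
rank ∂_1 = 9, rank ∂_2 = 20 ⇒ b_1 = 30 − 9 − 20 = 1; ∂_2 has invariant factor(s) [2] giving torsion. So H_1 ≅ Z ⊕ Z/2.
rank ∂_2 = 20, rank ∂_3 = 0 ⇒ b_2 = 20 − 20 − 0 = 0. So H_2 ≅ 0.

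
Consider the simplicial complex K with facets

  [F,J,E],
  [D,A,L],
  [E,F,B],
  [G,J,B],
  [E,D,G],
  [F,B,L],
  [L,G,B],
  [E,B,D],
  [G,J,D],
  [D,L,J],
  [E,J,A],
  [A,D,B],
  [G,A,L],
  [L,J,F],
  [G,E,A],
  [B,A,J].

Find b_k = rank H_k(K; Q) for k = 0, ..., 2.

Order the vertices as A < B < D < E < F < G < J < L. Listing each simplex with vertices in this order, K has dimension 2 with simplices:

  0-simplices (8): A, B, D, E, F, G, J, L
  1-simplices (24): AB, AD, AE, AG, AJ, AL, BD, BE, BF, BG, BJ, BL, DE, DG, DJ, DL, EF, EG, EJ, FJ, FL, GJ, GL, JL
  2-simplices (16): ABD, ABJ, ADL, AEG, AEJ, AGL, BDE, BEF, BFL, BGJ, BGL, DEG, DGJ, DJL, EFJ, FJL

giving chain groups C_0 ≅ Z^8, C_1 ≅ Z^24, C_2 ≅ Z^16.

The boundary map ∂_1: C_1 → C_0 maps an edge to its endpoints' difference, ∂[p,q] = q − p. For instance
  ∂AL = L − A.
As a 8×24 matrix over Z this has rank 7, with invariant factors (1,1,1,1,1,1,1).

∂_2: C_2 → C_1 acts by ∂[p,q,r] = [q,r] − [p,r] + [p,q]. For instance
  ∂FJL = JL − FL + FJ,
  ∂AEJ = EJ − AJ + AE.
The 24×16 boundary matrix has rank 15 and Smith normal form diag(1,1,1,1,1,1,1,1,1,1,1,1,1,1,1).

Computing H_k = (kernel of ∂_k) / (image of ∂_{k+1}):

  H_0: rank C_0 − rank ∂_1 = 8 − 7 = 1, and the invariant factors of ∂_1 are all 1, so H_0 ≅ Z.
  H_1: rank ker ∂_1 − rank ∂_2 = (24 − 7) − 15 = 2, and the invariant factors of ∂_2 are all 1, so H_1 ≅ Z^2.
  H_2: rank ker ∂_2 − rank ∂_3 = (16 − 15) − 0 = 1, and there is no ∂_3, so H_2 ≅ Z.

(K is a triangulation of the torus T^2.)

Hence the Betti numbers are b_0 = 1, b_1 = 2, b_2 = 1.

b_0 = 1, b_1 = 2, b_2 = 1.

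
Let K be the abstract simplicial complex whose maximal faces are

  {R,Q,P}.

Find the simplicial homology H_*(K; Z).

K has 3 vertices, 3 edges, 1 triangle.
rank ∂_0 = 0, rank ∂_1 = 2 ⇒ b_0 = 3 − 0 − 2 = 1; all invariant factors of ∂_1 are 1 so no torsion. So H_0 = Z.
rank ∂_1 = 2, rank ∂_2 = 1 ⇒ b_1 = 3 − 2 − 1 = 0; all invariant factors of ∂_2 are 1 so no torsion. So H_1 = 0.
rank ∂_2 = 1, rank ∂_3 = 0 ⇒ b_2 = 1 − 1 − 0 = 0. So H_2 = 0.

H_0 = Z,  H_1 = 0,  H_2 = 0.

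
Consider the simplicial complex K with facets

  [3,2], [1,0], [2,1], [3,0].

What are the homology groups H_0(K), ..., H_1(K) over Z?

H_0 = Z,  H_1 = Z.

We work with the vertex ordering 0 < 1 < 2 < 3. The simplices of K, each written with vertices in increasing order, are:

  0-simplices (4): [0], [1], [2], [3]
  1-simplices (4): [0,1], [0,3], [1,2], [2,3]

Hence C_0 ≅ Z^4, C_1 ≅ Z^4.

∂_1: C_1 → C_0 is given by ∂[p,q] = [q] − [p]. For instance
  ∂[0,3] = [3] − [0].
The resulting 4×4 matrix has rank 3, and its Smith normal form has invariant factors (1,1,1).

Reading off H_k = ker ∂_k / im ∂_{k+1}:

  H_0: rank C_0 − rank ∂_1 = 4 − 3 = 1, and the invariant factors of ∂_1 are all 1, so H_0 = Z.
  H_1: rank ker ∂_1 − rank ∂_2 = (4 − 3) − 0 = 1, and there is no ∂_2, so H_1 = Z.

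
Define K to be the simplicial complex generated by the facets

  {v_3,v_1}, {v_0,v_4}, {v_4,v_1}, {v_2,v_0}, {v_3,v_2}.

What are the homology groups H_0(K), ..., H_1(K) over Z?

Fix the vertex order v_0 < v_1 < v_2 < v_3 < v_4 and write every simplex with vertices in increasing order. Then dim K = 1 and the simplices of K are:

  0-simplices (5): [v_0], [v_1], [v_2], [v_3], [v_4]
  1-simplices (5): [v_0,v_2], [v_0,v_4], [v_1,v_3], [v_1,v_4], [v_2,v_3]

Hence C_0 ≅ Z^5, C_1 ≅ Z^5.

∂_1: C_1 → C_0 is given by ∂[p,q] = [q] − [p]. For instance
  ∂[v_0,v_4] = [v_4] − [v_0].
This gives a 5×5 integer matrix of rank 4; reducing to Smith normal form yields diagonal entries (1,1,1,1).

Reading off H_k = ker ∂_k / im ∂_{k+1}:

  H_0: rank C_0 − rank ∂_1 = 5 − 4 = 1, and the invariant factors of ∂_1 are all 1, so H_0 = Z.
  H_1: rank ker ∂_1 − rank ∂_2 = (5 − 4) − 0 = 1, and there is no ∂_2, so H_1 = Z.

H_0 = Z,  H_1 = Z.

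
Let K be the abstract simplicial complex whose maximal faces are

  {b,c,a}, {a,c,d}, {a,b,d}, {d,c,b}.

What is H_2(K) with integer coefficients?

Fix the vertex order a < b < c < d and write every simplex with vertices in increasing order. Then dim K = 2 and the simplices of K are:

  0-simplices (4): a, b, c, d
  1-simplices (6): ab, ac, ad, bc, bd, cd
  2-simplices (4): abc, abd, acd, bcd

Hence C_0 ≅ Z^4, C_1 ≅ Z^6, C_2 ≅ Z^4.

Boundary ∂_1: C_1 → C_0 is given by ∂[p,q] = [q] − [p].
This gives a 4×6 integer matrix of rank 3; reducing to Smith normal form yields diagonal entries (1,1,1).

∂_2: C_2 → C_1 acts by ∂[p,q,r] = [q,r] − [p,r] + [p,q]. For instance
  ∂abc = bc − ac + ab,
  ∂acd = cd − ad + ac.
The resulting 6×4 matrix has rank 3, and its Smith normal form has invariant factors (1,1,1).

Computing H_k = (kernel of ∂_k) / (image of ∂_{k+1}):

  H_2: rank ker ∂_2 − rank ∂_3 = (4 − 3) − 0 = 1, and there is no ∂_3, so H_2 = Z.

(K is a triangulation of the 2-sphere S^2.)

H_2 ≅ Z.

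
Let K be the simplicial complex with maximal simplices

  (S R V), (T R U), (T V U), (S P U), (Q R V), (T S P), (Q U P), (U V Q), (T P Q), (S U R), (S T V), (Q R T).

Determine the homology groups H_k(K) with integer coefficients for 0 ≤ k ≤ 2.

H_0 = Z,  H_1 = Z/2,  H_2 = 0.

Order the vertices as P < Q < R < S < T < U < V. Listing each simplex with vertices in this order, K has dimension 2 with simplices:

  0-simplices (7): P, Q, R, S, T, U, V
  1-simplices (18): PQ, PS, PT, PU, QR, QT, QU, QV, RS, RT, RU, RV, ST, SU, SV, TU, TV, UV
  2-simplices (12): PQT, PQU, PST, PSU, QRT, QRV, QUV, RSU, RSV, RTU, STV, TUV

giving chain groups C_0 ≅ Z^7, C_1 ≅ Z^18, C_2 ≅ Z^12.

Boundary ∂_1: C_1 → C_0 is given by ∂[p,q] = [q] − [p].
As a 7×18 matrix over Z this has rank 6, with invariant factors (1,1,1,1,1,1).

Boundary ∂_2: C_2 → C_1 sends each 2-simplex [p,q,r] to [q,r] − [p,r] + [p,q]. For instance
  ∂RTU = TU − RU + RT,
  ∂PQU = QU − PU + PQ.
This gives a 18×12 integer matrix of rank 12; reducing to Smith normal form yields diagonal entries (1,1,1,1,1,1,1,1,1,1,1,2).

From H_k ≅ ker(∂_k) / im(∂_{k+1}) we obtain:

  H_0: rank C_0 − rank ∂_1 = 7 − 6 = 1, and the invariant factors of ∂_1 are all 1, so H_0 ≅ Z.
  H_1: rank ker ∂_1 − rank ∂_2 = (18 − 6) − 12 = 0, and ∂_2 has invariant factor 2 > 1, so H_1 ≅ Z/2.
  H_2: rank ker ∂_2 − rank ∂_3 = (12 − 12) − 0 = 0, and there is no ∂_3, so H_2 ≅ 0.

(K is a triangulation of the real projective plane RP^2.)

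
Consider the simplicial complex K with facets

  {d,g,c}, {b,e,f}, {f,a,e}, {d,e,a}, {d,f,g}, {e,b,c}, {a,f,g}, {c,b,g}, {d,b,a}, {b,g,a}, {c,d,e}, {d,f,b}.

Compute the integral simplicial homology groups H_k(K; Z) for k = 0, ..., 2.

H_0 ≅ Z,  H_1 ≅ Z_2,  H_2 = 0.

Fix the vertex order a < b < c < d < e < f < g and write every simplex with vertices in increasing order. Then dim K = 2 and the simplices of K are:

  0-simplices (7): a, b, c, d, e, f, g
  1-simplices (18): ab, ad, ae, af, ag, bc, bd, be, bf, bg, cd, ce, cg, de, df, dg, ef, fg
  2-simplices (12): abd, abg, ade, aef, afg, bce, bcg, bdf, bef, cde, cdg, dfg

giving chain groups C_0 ≅ Z^7, C_1 ≅ Z^18, C_2 ≅ Z^12.

The boundary map ∂_1: C_1 → C_0 maps an edge to its endpoints' difference, ∂[p,q] = q − p. For instance
  ∂ef = f − e.
This gives a 7×18 integer matrix of rank 6; reducing to Smith normal form yields diagonal entries (1,1,1,1,1,1).

Boundary ∂_2: C_2 → C_1 acts by ∂[p,q,r] = [q,r] − [p,r] + [p,q]. For instance
  ∂bcg = cg − bg + bc,
  ∂cdg = dg − cg + cd.
The 18×12 boundary matrix has rank 12 and Smith normal form diag(1,1,1,1,1,1,1,1,1,1,1,2).

Reading off H_k = ker ∂_k / im ∂_{k+1}:

  H_0: rank C_0 − rank ∂_1 = 7 − 6 = 1, and the invariant factors of ∂_1 are all 1, so H_0 ≅ Z.
  H_1: rank ker ∂_1 − rank ∂_2 = (18 − 6) − 12 = 0, and ∂_2 has invariant factor 2 > 1, so H_1 ≅ Z_2.
  H_2: rank ker ∂_2 − rank ∂_3 = (12 − 12) − 0 = 0, and there is no ∂_3, so H_2 ≅ 0.

(K is a triangulation of the real projective plane RP^2.)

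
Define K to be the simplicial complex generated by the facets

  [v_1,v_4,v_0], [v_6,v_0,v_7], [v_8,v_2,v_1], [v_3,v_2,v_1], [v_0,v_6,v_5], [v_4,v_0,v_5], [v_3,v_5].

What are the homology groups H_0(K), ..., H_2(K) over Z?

Fix the vertex order v_0 < v_1 < v_2 < v_3 < v_4 < v_5 < v_6 < v_7 < v_8 and write every simplex with vertices in increasing order. Then dim K = 2 and the simplices of K are:

  0-simplices (9): [v_0], [v_1], [v_2], [v_3], [v_4], [v_5], [v_6], [v_7], [v_8]
  1-simplices (15): (15 of them)
  2-simplices (6): [v_0,v_1,v_4], [v_0,v_4,v_5], [v_0,v_5,v_6], [v_0,v_6,v_7], [v_1,v_2,v_3], [v_1,v_2,v_8]

so the chain groups are C_0 ≅ Z^9, C_1 ≅ Z^15, C_2 ≅ Z^6.

The boundary map ∂_1: C_1 → C_0 sends each edge [p,q] (with p < q) to q − p.
This gives a 9×15 integer matrix of rank 8; reducing to Smith normal form yields diagonal entries (1,1,1,1,1,1,1,1).

∂_2: C_2 → C_1 acts by ∂[p,q,r] = [q,r] − [p,r] + [p,q]. For instance
  ∂[v_0,v_4,v_5] = [v_4,v_5] − [v_0,v_5] + [v_0,v_4],
  ∂[v_1,v_2,v_8] = [v_2,v_8] − [v_1,v_8] + [v_1,v_2].
As a 15×6 matrix over Z this has rank 6, with invariant factors (1,1,1,1,1,1).

Computing H_k = (kernel of ∂_k) / (image of ∂_{k+1}):

  H_0: rank C_0 − rank ∂_1 = 9 − 8 = 1, and the invariant factors of ∂_1 are all 1, so H_0 ≅ Z.
  H_1: rank ker ∂_1 − rank ∂_2 = (15 − 8) − 6 = 1, and the invariant factors of ∂_2 are all 1, so H_1 ≅ Z.
  H_2: rank ker ∂_2 − rank ∂_3 = (6 − 6) − 0 = 0, and there is no ∂_3, so H_2 ≅ 0.

H_0 = Z,  H_1 = Z,  H_2 = 0.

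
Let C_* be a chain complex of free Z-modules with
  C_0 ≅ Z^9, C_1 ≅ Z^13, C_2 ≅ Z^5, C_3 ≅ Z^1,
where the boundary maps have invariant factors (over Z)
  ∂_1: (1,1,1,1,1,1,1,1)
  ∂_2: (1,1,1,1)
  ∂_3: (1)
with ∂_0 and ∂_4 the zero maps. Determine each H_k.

H_0: b_0 = 9 − 0 − 8 = 1; torsion from ∂_1 factors > 1: none. So H_0 = Z.
H_1: b_1 = 13 − 8 − 4 = 1; torsion from ∂_2 factors > 1: none. So H_1 = Z.
H_2: b_2 = 5 − 4 − 1 = 0; torsion from ∂_3 factors > 1: none. So H_2 = 0.
H_3: b_3 = 1 − 1 − 0 = 0; torsion from ∂_4 factors > 1: none. So H_3 = 0.

H_0 = Z,  H_1 = Z,  H_2 = 0,  H_3 = 0.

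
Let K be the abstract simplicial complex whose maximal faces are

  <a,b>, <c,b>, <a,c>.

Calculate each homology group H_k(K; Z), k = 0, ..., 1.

Take the total order a < b < c on the vertex set. Then K (dimension 1) consists of the simplices:

  0-simplices (3): a, b, c
  1-simplices (3): ab, ac, bc

Hence C_0 ≅ Z^3, C_1 ≅ Z^3.

∂_1: C_1 → C_0 sends each edge [p,q] (with p < q) to q − p. For instance
  ∂ac = c − a.
The resulting 3×3 matrix has rank 2, and its Smith normal form has invariant factors (1,1).

Reading off H_k = ker ∂_k / im ∂_{k+1}:

  H_0: rank C_0 − rank ∂_1 = 3 − 2 = 1, and the invariant factors of ∂_1 are all 1, so H_0 ≅ Z.
  H_1: rank ker ∂_1 − rank ∂_2 = (3 − 2) − 0 = 1, and there is no ∂_2, so H_1 ≅ Z.

H_0 ≅ Z,  H_1 ≅ Z.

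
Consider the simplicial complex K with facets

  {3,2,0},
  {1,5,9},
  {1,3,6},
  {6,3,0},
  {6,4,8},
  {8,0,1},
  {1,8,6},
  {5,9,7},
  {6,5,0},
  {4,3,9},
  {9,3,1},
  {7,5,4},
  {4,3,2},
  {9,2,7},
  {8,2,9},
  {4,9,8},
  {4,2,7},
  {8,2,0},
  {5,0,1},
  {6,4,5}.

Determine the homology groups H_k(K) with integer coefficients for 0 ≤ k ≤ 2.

Take the total order 0 < 1 < 2 < 3 < 4 < 5 < 6 < 7 < 8 < 9 on the vertex set. Then K (dimension 2) consists of the simplices:

  0-simplices (10): [0], [1], [2], [3], [4], [5], [6], [7], [8], [9]
  1-simplices (30): (30 of them)
  2-simplices (20): (20 of them)

giving chain groups C_0 ≅ Z^10, C_1 ≅ Z^30, C_2 ≅ Z^20.

Boundary ∂_1: C_1 → C_0 sends each edge [p,q] (with p < q) to q − p. For instance
  ∂[4,5] = [5] − [4].
The 10×30 boundary matrix has rank 9 and Smith normal form diag(1,1,1,1,1,1,1,1,1).

Boundary ∂_2: C_2 → C_1 maps a triangle to the signed sum of its edges. For instance
  ∂[0,2,8] = [2,8] − [0,8] + [0,2],
  ∂[2,8,9] = [8,9] − [2,9] + [2,8].
The 30×20 boundary matrix has rank 20 and Smith normal form diag(1,1,1,1,1,1,1,1,1,1,1,1,1,1,1,1,1,1,1,2).

From H_k ≅ ker(∂_k) / im(∂_{k+1}) we obtain:

  H_0: rank C_0 − rank ∂_1 = 10 − 9 = 1, and the invariant factors of ∂_1 are all 1, so H_0 = Z.
  H_1: rank ker ∂_1 − rank ∂_2 = (30 − 9) − 20 = 1, and ∂_2 has invariant factor 2 > 1, so H_1 = Z ⊕ Z_2.
  H_2: rank ker ∂_2 − rank ∂_3 = (20 − 20) − 0 = 0, and there is no ∂_3, so H_2 = 0.

H_0 = Z,  H_1 = Z ⊕ Z_2,  H_2 = 0.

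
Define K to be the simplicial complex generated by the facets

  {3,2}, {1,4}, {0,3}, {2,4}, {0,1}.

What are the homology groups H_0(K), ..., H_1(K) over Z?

Fix the vertex order 0 < 1 < 2 < 3 < 4 and write every simplex with vertices in increasing order. Then dim K = 1 and the simplices of K are:

  0-simplices (5): [0], [1], [2], [3], [4]
  1-simplices (5): [0,1], [0,3], [1,4], [2,3], [2,4]

so the chain groups are C_0 ≅ Z^5, C_1 ≅ Z^5.

∂_1: C_1 → C_0 is given by ∂[p,q] = [q] − [p]. For instance
  ∂[0,3] = [3] − [0].
The 5×5 boundary matrix has rank 4 and Smith normal form diag(1,1,1,1).

From H_k ≅ ker(∂_k) / im(∂_{k+1}) we obtain:

  H_0: rank C_0 − rank ∂_1 = 5 − 4 = 1, and the invariant factors of ∂_1 are all 1, so H_0 = Z.
  H_1: rank ker ∂_1 − rank ∂_2 = (5 − 4) − 0 = 1, and there is no ∂_2, so H_1 = Z.

H_0 ≅ Z,  H_1 ≅ Z.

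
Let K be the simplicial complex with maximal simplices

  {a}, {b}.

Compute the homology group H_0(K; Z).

Take the total order a < b on the vertex set. Then K (dimension 0) consists of the simplices:

  0-simplices (2): a, b

giving chain groups C_0 ≅ Z^2.

Reading off H_k = ker ∂_k / im ∂_{k+1}:

  H_0: rank C_0 − rank ∂_1 = 2 − 0 = 2, and there is no ∂_1, so H_0 ≅ Z^2.

H_0 = Z^2.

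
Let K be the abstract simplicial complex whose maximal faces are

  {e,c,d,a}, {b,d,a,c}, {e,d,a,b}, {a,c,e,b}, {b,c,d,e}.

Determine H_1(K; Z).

Order the vertices as a < b < c < d < e. Listing each simplex with vertices in this order, K has dimension 3 with simplices:

  0-simplices (5): a, b, c, d, e
  1-simplices (10): ab, ac, ad, ae, bc, bd, be, cd, ce, de
  2-simplices (10): abc, abd, abe, acd, ace, ade, bcd, bce, bde, cde
  3-simplices (5): abcd, abce, abde, acde, bcde

so the chain groups are C_0 ≅ Z^5, C_1 ≅ Z^10, C_2 ≅ Z^10, C_3 ≅ Z^5.

The boundary map ∂_1: C_1 → C_0 is given by ∂[p,q] = [q] − [p].
The resulting 5×10 matrix has rank 4, and its Smith normal form has invariant factors (1,1,1,1).

∂_2: C_2 → C_1 maps a triangle to the signed sum of its edges. For instance
  ∂acd = cd − ad + ac,
  ∂abd = bd − ad + ab.
The resulting 10×10 matrix has rank 6, and its Smith normal form has invariant factors (1,1,1,1,1,1).

Boundary ∂_3: C_3 → C_2 sends each 3-simplex σ to the alternating sum Σ_i (−1)^i (σ with its i-th vertex removed). For instance
  ∂abcd = bcd − acd + abd − abc,
  ∂abde = bde − ade + abe − abd.
As a 10×5 matrix over Z this has rank 4, with invariant factors (1,1,1,1).

Now H_k = ker ∂_k / im ∂_{k+1}, so:

  H_1: rank ker ∂_1 − rank ∂_2 = (10 − 4) − 6 = 0, and the invariant factors of ∂_2 are all 1, so H_1 = 0.

H_1 = 0.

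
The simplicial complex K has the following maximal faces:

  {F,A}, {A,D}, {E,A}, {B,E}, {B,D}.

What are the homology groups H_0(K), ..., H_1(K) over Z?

H_0 ≅ Z,  H_1 ≅ Z.

Take the total order A < B < D < E < F on the vertex set. Then K (dimension 1) consists of the simplices:

  0-simplices (5): A, B, D, E, F
  1-simplices (5): AD, AE, AF, BD, BE

so the chain groups are C_0 ≅ Z^5, C_1 ≅ Z^5.

∂_1: C_1 → C_0 is given by ∂[p,q] = [q] − [p].
The resulting 5×5 matrix has rank 4, and its Smith normal form has invariant factors (1,1,1,1).

From H_k ≅ ker(∂_k) / im(∂_{k+1}) we obtain:

  H_0: rank C_0 − rank ∂_1 = 5 − 4 = 1, and the invariant factors of ∂_1 are all 1, so H_0 ≅ Z.
  H_1: rank ker ∂_1 − rank ∂_2 = (5 − 4) − 0 = 1, and there is no ∂_2, so H_1 ≅ Z.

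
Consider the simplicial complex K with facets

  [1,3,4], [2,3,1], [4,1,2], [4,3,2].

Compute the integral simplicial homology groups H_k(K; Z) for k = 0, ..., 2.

H_0 = Z,  H_1 = 0,  H_2 = Z.

Take the total order 1 < 2 < 3 < 4 on the vertex set. Then K (dimension 2) consists of the simplices:

  0-simplices (4): [1], [2], [3], [4]
  1-simplices (6): [1,2], [1,3], [1,4], [2,3], [2,4], [3,4]
  2-simplices (4): [1,2,3], [1,2,4], [1,3,4], [2,3,4]

so the chain groups are C_0 ≅ Z^4, C_1 ≅ Z^6, C_2 ≅ Z^4.

Boundary ∂_1: C_1 → C_0 sends each edge [p,q] (with p < q) to q − p. For instance
  ∂[1,2] = [2] − [1].
As a 4×6 matrix over Z this has rank 3, with invariant factors (1,1,1).

Boundary ∂_2: C_2 → C_1 maps a triangle to the signed sum of its edges. For instance
  ∂[1,2,4] = [2,4] − [1,4] + [1,2],
  ∂[1,2,3] = [2,3] − [1,3] + [1,2].
As a 6×4 matrix over Z this has rank 3, with invariant factors (1,1,1).

From H_k ≅ ker(∂_k) / im(∂_{k+1}) we obtain:

  H_0: rank C_0 − rank ∂_1 = 4 − 3 = 1, and the invariant factors of ∂_1 are all 1, so H_0 ≅ Z.
  H_1: rank ker ∂_1 − rank ∂_2 = (6 − 3) − 3 = 0, and the invariant factors of ∂_2 are all 1, so H_1 ≅ 0.
  H_2: rank ker ∂_2 − rank ∂_3 = (4 − 3) − 0 = 1, and there is no ∂_3, so H_2 ≅ Z.

As a check, the Euler characteristic is 4 − 6 + 4 = 2, which agrees with 1 − 0 + 1 = 2.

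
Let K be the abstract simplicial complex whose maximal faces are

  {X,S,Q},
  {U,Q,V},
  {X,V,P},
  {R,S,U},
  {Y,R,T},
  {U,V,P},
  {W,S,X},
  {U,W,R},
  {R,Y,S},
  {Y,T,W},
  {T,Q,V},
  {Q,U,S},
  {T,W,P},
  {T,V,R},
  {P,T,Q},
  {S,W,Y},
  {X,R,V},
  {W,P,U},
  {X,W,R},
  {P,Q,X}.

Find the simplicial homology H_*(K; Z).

H_0 = Z,  H_1 = Z ⊕ Z/2,  H_2 = 0.

K has 10 vertices, 30 edges, 20 triangles.
rank ∂_0 = 0, rank ∂_1 = 9 ⇒ b_0 = 10 − 0 − 9 = 1; all invariant factors of ∂_1 are 1 so no torsion. So H_0 ≅ Z.
rank ∂_1 = 9, rank ∂_2 = 20 ⇒ b_1 = 30 − 9 − 20 = 1; ∂_2 has invariant factor(s) [2] giving torsion. So H_1 ≅ Z ⊕ Z/2.
rank ∂_2 = 20, rank ∂_3 = 0 ⇒ b_2 = 20 − 20 − 0 = 0. So H_2 ≅ 0.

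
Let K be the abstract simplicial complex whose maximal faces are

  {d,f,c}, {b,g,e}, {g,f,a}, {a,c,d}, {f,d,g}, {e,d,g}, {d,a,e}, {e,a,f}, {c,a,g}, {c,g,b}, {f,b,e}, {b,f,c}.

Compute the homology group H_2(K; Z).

Take the total order a < b < c < d < e < f < g on the vertex set. Then K (dimension 2) consists of the simplices:

  0-simplices (7): a, b, c, d, e, f, g
  1-simplices (18): ac, ad, ae, af, ag, bc, be, bf, bg, cd, cf, cg, de, df, dg, ef, eg, fg
  2-simplices (12): acd, acg, ade, aef, afg, bcf, bcg, bef, beg, cdf, deg, dfg

giving chain groups C_0 ≅ Z^7, C_1 ≅ Z^18, C_2 ≅ Z^12.

Boundary ∂_1: C_1 → C_0 maps an edge to its endpoints' difference, ∂[p,q] = q − p. For instance
  ∂ad = d − a.
As a 7×18 matrix over Z this has rank 6, with invariant factors (1,1,1,1,1,1).

∂_2: C_2 → C_1 acts by ∂[p,q,r] = [q,r] − [p,r] + [p,q]. For instance
  ∂cdf = df − cf + cd,
  ∂ade = de − ae + ad.
The 18×12 boundary matrix has rank 12 and Smith normal form diag(1,1,1,1,1,1,1,1,1,1,1,2).

From H_k ≅ ker(∂_k) / im(∂_{k+1}) we obtain:

  H_2: rank ker ∂_2 − rank ∂_3 = (12 − 12) − 0 = 0, and there is no ∂_3, so H_2 ≅ 0.

H_2 = 0.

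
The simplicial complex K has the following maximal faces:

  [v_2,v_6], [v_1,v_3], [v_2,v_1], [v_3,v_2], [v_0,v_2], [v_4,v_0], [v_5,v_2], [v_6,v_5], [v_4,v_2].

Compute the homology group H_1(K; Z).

H_1 = Z^3.

Take the total order v_0 < v_1 < v_2 < v_3 < v_4 < v_5 < v_6 on the vertex set. Then K (dimension 1) consists of the simplices:

  0-simplices (7): [v_0], [v_1], [v_2], [v_3], [v_4], [v_5], [v_6]
  1-simplices (9): [v_0,v_2], [v_0,v_4], [v_1,v_2], [v_1,v_3], [v_2,v_3], [v_2,v_4], [v_2,v_5], [v_2,v_6], [v_5,v_6]

Hence C_0 ≅ Z^7, C_1 ≅ Z^9.

∂_1: C_1 → C_0 is given by ∂[p,q] = [q] − [p]. For instance
  ∂[v_1,v_2] = [v_2] − [v_1].
As a 7×9 matrix over Z this has rank 6, with invariant factors (1,1,1,1,1,1).

Reading off H_k = ker ∂_k / im ∂_{k+1}:

  H_1: rank ker ∂_1 − rank ∂_2 = (9 − 6) − 0 = 3, and there is no ∂_2, so H_1 = Z^3.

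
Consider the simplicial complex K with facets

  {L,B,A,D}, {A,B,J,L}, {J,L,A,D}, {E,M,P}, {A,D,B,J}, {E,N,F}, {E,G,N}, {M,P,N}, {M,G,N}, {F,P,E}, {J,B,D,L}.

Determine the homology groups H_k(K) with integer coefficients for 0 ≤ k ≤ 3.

H_0 = Z^2,  H_1 = Z,  H_2 = 0,  H_3 = Z.

K has 11 vertices, 22 edges, 16 triangles, 5 3-simplices.
rank ∂_0 = 0, rank ∂_1 = 9 ⇒ b_0 = 11 − 0 − 9 = 2; all invariant factors of ∂_1 are 1 so no torsion. So H_0 = Z^2.
rank ∂_1 = 9, rank ∂_2 = 12 ⇒ b_1 = 22 − 9 − 12 = 1; all invariant factors of ∂_2 are 1 so no torsion. So H_1 = Z.
rank ∂_2 = 12, rank ∂_3 = 4 ⇒ b_2 = 16 − 12 − 4 = 0; all invariant factors of ∂_3 are 1 so no torsion. So H_2 = 0.
rank ∂_3 = 4, rank ∂_4 = 0 ⇒ b_3 = 5 − 4 − 0 = 1. So H_3 = Z.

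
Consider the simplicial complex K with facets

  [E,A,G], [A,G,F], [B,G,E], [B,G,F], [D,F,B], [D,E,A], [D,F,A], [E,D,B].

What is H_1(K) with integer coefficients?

Fix the vertex order A < B < D < E < F < G and write every simplex with vertices in increasing order. Then dim K = 2 and the simplices of K are:

  0-simplices (6): A, B, D, E, F, G
  1-simplices (12): AD, AE, AF, AG, BD, BE, BF, BG, DE, DF, EG, FG
  2-simplices (8): ADE, ADF, AEG, AFG, BDE, BDF, BEG, BFG

giving chain groups C_0 ≅ Z^6, C_1 ≅ Z^12, C_2 ≅ Z^8.

The boundary map ∂_1: C_1 → C_0 maps an edge to its endpoints' difference, ∂[p,q] = q − p. For instance
  ∂DF = F − D.
This gives a 6×12 integer matrix of rank 5; reducing to Smith normal form yields diagonal entries (1,1,1,1,1).

∂_2: C_2 → C_1 maps a triangle to the signed sum of its edges. For instance
  ∂AFG = FG − AG + AF,
  ∂AEG = EG − AG + AE.
The 12×8 boundary matrix has rank 7 and Smith normal form diag(1,1,1,1,1,1,1).

From H_k ≅ ker(∂_k) / im(∂_{k+1}) we obtain:

  H_1: rank ker ∂_1 − rank ∂_2 = (12 − 5) − 7 = 0, and the invariant factors of ∂_2 are all 1, so H_1 ≅ 0.

(K is a triangulation of the 2-sphere S^2.)

H_1 ≅ 0.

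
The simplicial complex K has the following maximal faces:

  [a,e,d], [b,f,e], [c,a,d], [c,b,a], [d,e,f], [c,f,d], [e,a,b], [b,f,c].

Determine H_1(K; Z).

H_1 ≅ 0.

Order the vertices as a < b < c < d < e < f. Listing each simplex with vertices in this order, K has dimension 2 with simplices:

  0-simplices (6): a, b, c, d, e, f
  1-simplices (12): ab, ac, ad, ae, bc, be, bf, cd, cf, de, df, ef
  2-simplices (8): abc, abe, acd, ade, bcf, bef, cdf, def

Hence C_0 ≅ Z^6, C_1 ≅ Z^12, C_2 ≅ Z^8.

The boundary map ∂_1: C_1 → C_0 is given by ∂[p,q] = [q] − [p]. For instance
  ∂ef = f − e.
The 6×12 boundary matrix has rank 5 and Smith normal form diag(1,1,1,1,1).

The boundary map ∂_2: C_2 → C_1 acts by ∂[p,q,r] = [q,r] − [p,r] + [p,q]. For instance
  ∂cdf = df − cf + cd,
  ∂acd = cd − ad + ac.
The resulting 12×8 matrix has rank 7, and its Smith normal form has invariant factors (1,1,1,1,1,1,1).

Reading off H_k = ker ∂_k / im ∂_{k+1}:

  H_1: rank ker ∂_1 − rank ∂_2 = (12 − 5) − 7 = 0, and the invariant factors of ∂_2 are all 1, so H_1 ≅ 0.

(K is a triangulation of the 2-sphere S^2.)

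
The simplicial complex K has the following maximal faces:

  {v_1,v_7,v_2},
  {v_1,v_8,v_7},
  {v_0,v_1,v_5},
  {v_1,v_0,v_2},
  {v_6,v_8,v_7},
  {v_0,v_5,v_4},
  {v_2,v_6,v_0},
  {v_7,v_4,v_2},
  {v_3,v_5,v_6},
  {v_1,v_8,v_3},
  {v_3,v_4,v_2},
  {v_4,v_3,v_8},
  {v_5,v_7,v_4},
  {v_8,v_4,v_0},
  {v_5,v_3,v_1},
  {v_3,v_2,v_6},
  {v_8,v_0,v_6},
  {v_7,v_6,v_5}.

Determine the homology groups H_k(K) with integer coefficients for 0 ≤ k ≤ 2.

H_0 = Z,  H_1 = Z^2,  H_2 = Z.

Fix the vertex order v_0 < v_1 < v_2 < v_3 < v_4 < v_5 < v_6 < v_7 < v_8 and write every simplex with vertices in increasing order. Then dim K = 2 and the simplices of K are:

  0-simplices (9): [v_0], [v_1], [v_2], [v_3], [v_4], [v_5], [v_6], [v_7], [v_8]
  1-simplices (27): (27 of them)
  2-simplices (18): (18 of them)

Hence C_0 ≅ Z^9, C_1 ≅ Z^27, C_2 ≅ Z^18.

The boundary map ∂_1: C_1 → C_0 maps an edge to its endpoints' difference, ∂[p,q] = q − p. For instance
  ∂[v_4,v_7] = [v_7] − [v_4].
The resulting 9×27 matrix has rank 8, and its Smith normal form has invariant factors (1,1,1,1,1,1,1,1).

∂_2: C_2 → C_1 acts by ∂[p,q,r] = [q,r] − [p,r] + [p,q]. For instance
  ∂[v_2,v_3,v_6] = [v_3,v_6] − [v_2,v_6] + [v_2,v_3],
  ∂[v_5,v_6,v_7] = [v_6,v_7] − [v_5,v_7] + [v_5,v_6].
The resulting 27×18 matrix has rank 17, and its Smith normal form has invariant factors (1,1,1,1,1,1,1,1,1,1,1,1,1,1,1,1,1).

From H_k ≅ ker(∂_k) / im(∂_{k+1}) we obtain:

  H_0: rank C_0 − rank ∂_1 = 9 − 8 = 1, and the invariant factors of ∂_1 are all 1, so H_0 ≅ Z.
  H_1: rank ker ∂_1 − rank ∂_2 = (27 − 8) − 17 = 2, and the invariant factors of ∂_2 are all 1, so H_1 ≅ Z^2.
  H_2: rank ker ∂_2 − rank ∂_3 = (18 − 17) − 0 = 1, and there is no ∂_3, so H_2 ≅ Z.

As a check, the Euler characteristic is 9 − 27 + 18 = 0, which agrees with 1 − 2 + 1 = 0.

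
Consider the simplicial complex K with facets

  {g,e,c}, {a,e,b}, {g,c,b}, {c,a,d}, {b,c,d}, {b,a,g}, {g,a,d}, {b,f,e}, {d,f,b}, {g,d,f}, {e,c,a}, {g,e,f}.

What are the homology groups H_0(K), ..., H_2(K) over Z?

H_0 = Z,  H_1 = Z/2Z,  H_2 = 0.

Take the total order a < b < c < d < e < f < g on the vertex set. Then K (dimension 2) consists of the simplices:

  0-simplices (7): a, b, c, d, e, f, g
  1-simplices (18): ab, ac, ad, ae, ag, bc, bd, be, bf, bg, cd, ce, cg, df, dg, ef, eg, fg
  2-simplices (12): abe, abg, acd, ace, adg, bcd, bcg, bdf, bef, ceg, dfg, efg

Hence C_0 ≅ Z^7, C_1 ≅ Z^18, C_2 ≅ Z^12.

Boundary ∂_1: C_1 → C_0 sends each edge [p,q] (with p < q) to q − p. For instance
  ∂bg = g − b.
As a 7×18 matrix over Z this has rank 6, with invariant factors (1,1,1,1,1,1).

Boundary ∂_2: C_2 → C_1 sends each 2-simplex [p,q,r] to [q,r] − [p,r] + [p,q]. For instance
  ∂acd = cd − ad + ac,
  ∂bcd = cd − bd + bc.
This gives a 18×12 integer matrix of rank 12; reducing to Smith normal form yields diagonal entries (1,1,1,1,1,1,1,1,1,1,1,2).

From H_k ≅ ker(∂_k) / im(∂_{k+1}) we obtain:

  H_0: rank C_0 − rank ∂_1 = 7 − 6 = 1, and the invariant factors of ∂_1 are all 1, so H_0 ≅ Z.
  H_1: rank ker ∂_1 − rank ∂_2 = (18 − 6) − 12 = 0, and ∂_2 has invariant factor 2 > 1, so H_1 ≅ Z/2Z.
  H_2: rank ker ∂_2 − rank ∂_3 = (12 − 12) − 0 = 0, and there is no ∂_3, so H_2 ≅ 0.

As a check, the Euler characteristic is 7 − 18 + 12 = 1, which agrees with 1 − 0 + 0 = 1.
(K is a triangulation of the real projective plane RP^2.)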